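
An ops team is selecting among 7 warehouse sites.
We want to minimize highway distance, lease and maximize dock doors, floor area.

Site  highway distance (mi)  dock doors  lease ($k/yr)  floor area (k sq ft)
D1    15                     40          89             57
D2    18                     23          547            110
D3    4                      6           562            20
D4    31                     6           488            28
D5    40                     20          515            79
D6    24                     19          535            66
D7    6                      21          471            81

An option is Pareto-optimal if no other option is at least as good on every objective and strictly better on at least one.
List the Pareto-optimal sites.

D1: not dominated (best dock doors).
D2: not dominated (best floor area).
D3: not dominated (best highway distance).
D4: dominated by D1 (highway distance 15≤31, dock doors 40≥6, lease 89≤488, floor area 57≥28).
D5: dominated by D7 (highway distance 6≤40, dock doors 21≥20, lease 471≤515, floor area 81≥79).
D6: dominated by D7 (highway distance 6≤24, dock doors 21≥19, lease 471≤535, floor area 81≥66).
D7: not dominated.

D1, D2, D3, D7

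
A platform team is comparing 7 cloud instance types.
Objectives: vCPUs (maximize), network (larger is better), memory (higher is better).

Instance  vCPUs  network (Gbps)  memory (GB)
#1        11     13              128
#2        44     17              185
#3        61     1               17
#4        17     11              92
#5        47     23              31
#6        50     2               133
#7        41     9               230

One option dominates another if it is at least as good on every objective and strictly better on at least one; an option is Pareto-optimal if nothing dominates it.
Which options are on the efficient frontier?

#1: dominated by #2 (vCPUs 44≥11, network 17≥13, memory 185≥128).
#2: not dominated.
#3: not dominated (best vCPUs).
#4: dominated by #2 (vCPUs 44≥17, network 17≥11, memory 185≥92).
#5: not dominated (best network).
#6: not dominated.
#7: not dominated (best memory).

#2, #3, #5, #6, #7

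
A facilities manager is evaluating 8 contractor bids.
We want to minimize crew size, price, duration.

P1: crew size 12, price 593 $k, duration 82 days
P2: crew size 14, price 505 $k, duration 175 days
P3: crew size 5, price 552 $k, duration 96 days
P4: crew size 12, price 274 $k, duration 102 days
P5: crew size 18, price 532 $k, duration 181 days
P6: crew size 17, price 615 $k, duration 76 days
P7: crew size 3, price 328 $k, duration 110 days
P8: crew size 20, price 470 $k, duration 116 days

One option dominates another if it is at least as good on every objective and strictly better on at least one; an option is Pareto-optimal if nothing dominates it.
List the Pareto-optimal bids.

P1: not dominated.
P2: dominated by P4 (crew size 12≤14, price 274≤505, duration 102≤175).
P3: not dominated.
P4: not dominated (best price).
P5: dominated by P2 (crew size 14≤18, price 505≤532, duration 175≤181).
P6: not dominated (best duration).
P7: not dominated (best crew size).
P8: dominated by P4 (crew size 12≤20, price 274≤470, duration 102≤116).

P1, P3, P4, P6, P7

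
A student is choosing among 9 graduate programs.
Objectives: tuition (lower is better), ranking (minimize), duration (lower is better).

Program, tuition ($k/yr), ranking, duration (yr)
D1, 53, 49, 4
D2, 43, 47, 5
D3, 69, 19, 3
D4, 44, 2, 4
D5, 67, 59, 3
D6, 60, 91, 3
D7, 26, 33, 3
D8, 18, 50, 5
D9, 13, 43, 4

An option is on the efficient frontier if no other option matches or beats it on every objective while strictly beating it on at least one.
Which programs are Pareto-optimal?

D1: dominated by D4 (tuition 44≤53, ranking 2≤49, duration 4≤4).
D2: dominated by D7 (tuition 26≤43, ranking 33≤47, duration 3≤5).
D3: not dominated.
D4: not dominated (best ranking).
D5: dominated by D7 (tuition 26≤67, ranking 33≤59, duration 3≤3).
D6: dominated by D7 (tuition 26≤60, ranking 33≤91, duration 3≤3).
D7: not dominated.
D8: dominated by D9 (tuition 13≤18, ranking 43≤50, duration 4≤5).
D9: not dominated (best tuition).

D3, D4, D7, D9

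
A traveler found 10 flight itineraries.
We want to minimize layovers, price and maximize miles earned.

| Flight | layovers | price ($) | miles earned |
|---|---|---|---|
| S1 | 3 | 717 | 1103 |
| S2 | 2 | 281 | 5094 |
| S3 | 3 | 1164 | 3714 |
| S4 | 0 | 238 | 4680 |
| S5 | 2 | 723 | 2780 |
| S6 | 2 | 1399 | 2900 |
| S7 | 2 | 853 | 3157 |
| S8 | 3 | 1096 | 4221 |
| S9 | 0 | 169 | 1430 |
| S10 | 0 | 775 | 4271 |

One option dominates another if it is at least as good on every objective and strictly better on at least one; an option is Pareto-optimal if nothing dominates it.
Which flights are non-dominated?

S1: dominated by S2 (layovers 2≤3, price 281≤717, miles earned 5094≥1103).
S2: not dominated (best miles earned).
S3: dominated by S2 (layovers 2≤3, price 281≤1164, miles earned 5094≥3714).
S4: not dominated.
S5: dominated by S2 (layovers 2≤2, price 281≤723, miles earned 5094≥2780).
S6: dominated by S2 (layovers 2≤2, price 281≤1399, miles earned 5094≥2900).
S7: dominated by S2 (layovers 2≤2, price 281≤853, miles earned 5094≥3157).
S8: dominated by S2 (layovers 2≤3, price 281≤1096, miles earned 5094≥4221).
S9: not dominated (best price).
S10: dominated by S4 (layovers 0≤0, price 238≤775, miles earned 4680≥4271).

S2, S4, S9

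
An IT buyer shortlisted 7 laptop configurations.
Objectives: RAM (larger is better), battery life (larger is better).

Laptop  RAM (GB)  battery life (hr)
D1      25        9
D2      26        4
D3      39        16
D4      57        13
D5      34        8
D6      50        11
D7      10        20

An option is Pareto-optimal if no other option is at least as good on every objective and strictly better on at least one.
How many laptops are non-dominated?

3

D1: dominated by D3 (RAM 39≥25, battery life 16≥9).
D2: dominated by D3 (RAM 39≥26, battery life 16≥4).
D3: not dominated.
D4: not dominated (best RAM).
D5: dominated by D3 (RAM 39≥34, battery life 16≥8).
D6: dominated by D4 (RAM 57≥50, battery life 13≥11).
D7: not dominated (best battery life).
Pareto-optimal: D3, D4, D7 → 3.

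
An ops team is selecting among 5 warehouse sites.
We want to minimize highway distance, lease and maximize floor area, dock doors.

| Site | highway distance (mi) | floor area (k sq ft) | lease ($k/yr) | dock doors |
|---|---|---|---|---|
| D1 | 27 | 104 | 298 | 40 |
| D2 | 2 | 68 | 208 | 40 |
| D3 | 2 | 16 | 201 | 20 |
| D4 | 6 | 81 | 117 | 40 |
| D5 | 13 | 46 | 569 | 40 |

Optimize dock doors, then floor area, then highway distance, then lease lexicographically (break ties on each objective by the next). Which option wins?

D1

First maximize dock doors: best is 40, kept {D1, D2, D4, D5}.
Then maximize floor area: best is 104, kept {D1}.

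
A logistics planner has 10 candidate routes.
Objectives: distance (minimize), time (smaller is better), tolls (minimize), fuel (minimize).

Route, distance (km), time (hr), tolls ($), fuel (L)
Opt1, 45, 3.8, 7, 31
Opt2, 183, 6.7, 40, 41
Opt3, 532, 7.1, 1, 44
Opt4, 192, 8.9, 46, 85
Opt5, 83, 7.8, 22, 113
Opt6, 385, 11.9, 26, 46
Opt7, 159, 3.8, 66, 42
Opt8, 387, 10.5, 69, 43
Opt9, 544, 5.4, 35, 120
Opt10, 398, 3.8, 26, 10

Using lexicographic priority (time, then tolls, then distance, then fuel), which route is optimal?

Opt1

First minimize time: best is 3.8, kept {Opt1, Opt7, Opt10}.
Then minimize tolls: best is 7, kept {Opt1}.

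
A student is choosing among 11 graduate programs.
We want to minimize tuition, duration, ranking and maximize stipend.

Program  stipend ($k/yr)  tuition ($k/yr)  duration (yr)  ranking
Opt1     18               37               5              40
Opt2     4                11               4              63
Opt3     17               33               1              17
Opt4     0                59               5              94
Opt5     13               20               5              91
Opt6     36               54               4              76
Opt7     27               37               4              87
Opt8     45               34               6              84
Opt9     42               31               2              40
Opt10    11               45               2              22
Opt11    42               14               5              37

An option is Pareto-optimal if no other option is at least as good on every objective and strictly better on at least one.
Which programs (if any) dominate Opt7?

Opt9: stipend 42≥27, tuition 31≤37, duration 2≤4, ranking 40≤87 — dominates Opt7.
Others (Opt1, Opt2, Opt3, Opt4, Opt5, Opt6, Opt8, Opt10, Opt11) are each worse than Opt7 on at least one objective.

Opt9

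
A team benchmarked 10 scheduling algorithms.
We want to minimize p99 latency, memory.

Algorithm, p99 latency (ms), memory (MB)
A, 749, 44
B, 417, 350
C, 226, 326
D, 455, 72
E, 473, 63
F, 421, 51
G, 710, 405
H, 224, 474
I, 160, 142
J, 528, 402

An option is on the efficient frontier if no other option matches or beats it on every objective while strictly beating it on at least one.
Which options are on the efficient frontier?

A: not dominated (best memory).
B: dominated by C (p99 latency 226≤417, memory 326≤350).
C: dominated by I (p99 latency 160≤226, memory 142≤326).
D: dominated by F (p99 latency 421≤455, memory 51≤72).
E: dominated by F (p99 latency 421≤473, memory 51≤63).
F: not dominated.
G: dominated by B (p99 latency 417≤710, memory 350≤405).
H: dominated by I (p99 latency 160≤224, memory 142≤474).
I: not dominated (best p99 latency).
J: dominated by B (p99 latency 417≤528, memory 350≤402).

A, F, I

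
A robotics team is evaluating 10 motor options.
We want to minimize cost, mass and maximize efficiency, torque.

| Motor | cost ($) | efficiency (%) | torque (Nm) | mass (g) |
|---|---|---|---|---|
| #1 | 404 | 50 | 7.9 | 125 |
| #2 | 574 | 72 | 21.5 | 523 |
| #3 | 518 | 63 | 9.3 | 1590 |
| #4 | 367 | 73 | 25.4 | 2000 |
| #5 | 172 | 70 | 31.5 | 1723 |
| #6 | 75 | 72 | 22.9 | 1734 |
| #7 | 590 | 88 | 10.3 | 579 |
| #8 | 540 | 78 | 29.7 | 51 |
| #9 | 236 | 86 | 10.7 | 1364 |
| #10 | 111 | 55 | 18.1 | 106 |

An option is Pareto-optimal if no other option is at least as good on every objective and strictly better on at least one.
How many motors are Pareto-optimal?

#1: dominated by #10 (cost 111≤404, efficiency 55≥50, torque 18.1≥7.9, mass 106≤125).
#2: dominated by #8 (cost 540≤574, efficiency 78≥72, torque 29.7≥21.5, mass 51≤523).
#3: dominated by #9 (cost 236≤518, efficiency 86≥63, torque 10.7≥9.3, mass 1364≤1590).
#4: not dominated.
#5: not dominated (best torque).
#6: not dominated (best cost).
#7: not dominated (best efficiency).
#8: not dominated (best mass).
#9: not dominated.
#10: not dominated.
Pareto-optimal: #4, #5, #6, #7, #8, #9, #10 → 7.

7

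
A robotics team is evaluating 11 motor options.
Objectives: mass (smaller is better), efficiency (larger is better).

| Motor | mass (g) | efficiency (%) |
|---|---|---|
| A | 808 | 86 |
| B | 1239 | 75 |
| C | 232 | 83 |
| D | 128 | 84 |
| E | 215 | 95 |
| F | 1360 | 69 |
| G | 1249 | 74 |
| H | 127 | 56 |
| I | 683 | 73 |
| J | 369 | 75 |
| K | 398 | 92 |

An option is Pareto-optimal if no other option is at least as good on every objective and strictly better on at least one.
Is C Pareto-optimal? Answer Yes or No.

No

D vs C: mass 128≤232, efficiency 84≥83 — D is at least as good on every objective and strictly better on at least one, so D dominates C.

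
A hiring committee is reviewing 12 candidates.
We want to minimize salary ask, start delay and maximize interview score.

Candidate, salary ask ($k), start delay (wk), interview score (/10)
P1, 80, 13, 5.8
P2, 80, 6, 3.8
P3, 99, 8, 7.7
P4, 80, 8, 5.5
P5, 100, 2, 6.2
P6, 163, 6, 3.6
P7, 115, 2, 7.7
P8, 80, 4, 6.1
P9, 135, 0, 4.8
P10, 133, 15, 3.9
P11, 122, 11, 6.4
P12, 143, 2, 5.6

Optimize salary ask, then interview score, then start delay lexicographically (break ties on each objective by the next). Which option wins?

P8

First minimize salary ask: best is 80, kept {P1, P2, P4, P8}.
Then maximize interview score: best is 6.1, kept {P8}.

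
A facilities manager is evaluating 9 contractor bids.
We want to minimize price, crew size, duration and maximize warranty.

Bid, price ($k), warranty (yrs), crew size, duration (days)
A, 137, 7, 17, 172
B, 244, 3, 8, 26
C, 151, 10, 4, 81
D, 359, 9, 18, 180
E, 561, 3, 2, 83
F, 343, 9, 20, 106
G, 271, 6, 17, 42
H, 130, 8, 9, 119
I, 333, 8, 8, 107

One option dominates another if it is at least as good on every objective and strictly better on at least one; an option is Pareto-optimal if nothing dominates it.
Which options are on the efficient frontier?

B, C, E, G, H

A: dominated by H (price 130≤137, warranty 8≥7, crew size 9≤17, duration 119≤172).
B: not dominated (best duration).
C: not dominated (best warranty).
D: dominated by C (price 151≤359, warranty 10≥9, crew size 4≤18, duration 81≤180).
E: not dominated (best crew size).
F: dominated by C (price 151≤343, warranty 10≥9, crew size 4≤20, duration 81≤106).
G: not dominated.
H: not dominated (best price).
I: dominated by C (price 151≤333, warranty 10≥8, crew size 4≤8, duration 81≤107).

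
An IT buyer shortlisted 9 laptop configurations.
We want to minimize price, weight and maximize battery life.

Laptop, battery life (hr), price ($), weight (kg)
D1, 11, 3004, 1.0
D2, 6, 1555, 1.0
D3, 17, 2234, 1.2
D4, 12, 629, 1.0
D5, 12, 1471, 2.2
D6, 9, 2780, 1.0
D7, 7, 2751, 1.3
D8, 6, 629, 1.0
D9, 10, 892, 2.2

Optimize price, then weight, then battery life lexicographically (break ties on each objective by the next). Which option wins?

D4

First minimize price: best is 629, kept {D4, D8}.
Then minimize weight: best is 1.0, kept {D4, D8}.
Then maximize battery life: best is 12, kept {D4}.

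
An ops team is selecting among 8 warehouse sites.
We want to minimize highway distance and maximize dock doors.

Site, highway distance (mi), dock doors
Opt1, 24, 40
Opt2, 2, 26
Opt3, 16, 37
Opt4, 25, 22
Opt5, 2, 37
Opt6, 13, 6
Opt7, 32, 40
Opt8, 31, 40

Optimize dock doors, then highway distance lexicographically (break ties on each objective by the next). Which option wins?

First maximize dock doors: best is 40, kept {Opt1, Opt7, Opt8}.
Then minimize highway distance: best is 24, kept {Opt1}.

Opt1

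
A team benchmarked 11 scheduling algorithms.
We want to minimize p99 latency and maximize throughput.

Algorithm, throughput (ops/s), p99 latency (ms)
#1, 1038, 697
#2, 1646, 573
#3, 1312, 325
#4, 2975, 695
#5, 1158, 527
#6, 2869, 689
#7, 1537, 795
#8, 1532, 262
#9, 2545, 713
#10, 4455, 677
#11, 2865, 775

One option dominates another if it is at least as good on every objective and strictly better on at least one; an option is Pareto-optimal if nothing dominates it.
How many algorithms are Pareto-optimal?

3

#1: dominated by #2 (throughput 1646≥1038, p99 latency 573≤697).
#2: not dominated.
#3: dominated by #8 (throughput 1532≥1312, p99 latency 262≤325).
#4: dominated by #10 (throughput 4455≥2975, p99 latency 677≤695).
#5: dominated by #3 (throughput 1312≥1158, p99 latency 325≤527).
#6: dominated by #10 (throughput 4455≥2869, p99 latency 677≤689).
#7: dominated by #2 (throughput 1646≥1537, p99 latency 573≤795).
#8: not dominated (best p99 latency).
#9: dominated by #4 (throughput 2975≥2545, p99 latency 695≤713).
#10: not dominated (best throughput).
#11: dominated by #4 (throughput 2975≥2865, p99 latency 695≤775).
Pareto-optimal: #2, #8, #10 → 3.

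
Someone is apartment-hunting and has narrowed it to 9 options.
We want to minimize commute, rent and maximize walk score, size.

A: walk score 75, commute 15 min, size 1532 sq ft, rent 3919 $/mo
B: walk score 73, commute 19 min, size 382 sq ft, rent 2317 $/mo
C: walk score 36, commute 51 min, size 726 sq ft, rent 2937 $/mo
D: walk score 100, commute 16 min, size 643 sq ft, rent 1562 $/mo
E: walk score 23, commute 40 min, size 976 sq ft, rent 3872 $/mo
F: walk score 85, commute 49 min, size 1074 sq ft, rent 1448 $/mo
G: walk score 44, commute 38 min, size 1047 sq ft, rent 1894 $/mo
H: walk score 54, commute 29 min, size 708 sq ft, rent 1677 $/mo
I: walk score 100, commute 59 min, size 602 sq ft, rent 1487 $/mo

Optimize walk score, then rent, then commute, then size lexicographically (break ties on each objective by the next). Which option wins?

I

First maximize walk score: best is 100, kept {D, I}.
Then minimize rent: best is 1487, kept {I}.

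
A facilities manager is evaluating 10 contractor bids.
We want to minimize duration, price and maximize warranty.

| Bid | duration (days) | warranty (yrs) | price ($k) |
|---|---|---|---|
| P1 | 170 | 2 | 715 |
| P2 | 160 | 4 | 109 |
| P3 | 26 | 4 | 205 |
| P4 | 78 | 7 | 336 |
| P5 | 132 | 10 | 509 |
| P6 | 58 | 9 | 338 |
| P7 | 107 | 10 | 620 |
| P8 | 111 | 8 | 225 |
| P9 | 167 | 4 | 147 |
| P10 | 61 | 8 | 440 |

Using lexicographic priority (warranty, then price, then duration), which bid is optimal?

P5

First maximize warranty: best is 10, kept {P5, P7}.
Then minimize price: best is 509, kept {P5}.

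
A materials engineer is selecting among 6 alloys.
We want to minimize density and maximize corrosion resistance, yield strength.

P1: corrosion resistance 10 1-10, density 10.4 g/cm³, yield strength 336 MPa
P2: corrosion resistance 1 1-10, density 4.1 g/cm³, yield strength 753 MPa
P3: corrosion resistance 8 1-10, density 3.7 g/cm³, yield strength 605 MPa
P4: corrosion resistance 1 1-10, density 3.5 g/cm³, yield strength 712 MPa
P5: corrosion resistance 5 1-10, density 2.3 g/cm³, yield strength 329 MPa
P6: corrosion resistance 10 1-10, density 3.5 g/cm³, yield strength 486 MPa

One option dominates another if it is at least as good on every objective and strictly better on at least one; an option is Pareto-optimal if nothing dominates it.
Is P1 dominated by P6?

Yes

P6 vs P1: corrosion resistance 10≥10, density 3.5≤10.4, yield strength 486≥336 — P6 is at least as good on every objective with at least one strict improvement.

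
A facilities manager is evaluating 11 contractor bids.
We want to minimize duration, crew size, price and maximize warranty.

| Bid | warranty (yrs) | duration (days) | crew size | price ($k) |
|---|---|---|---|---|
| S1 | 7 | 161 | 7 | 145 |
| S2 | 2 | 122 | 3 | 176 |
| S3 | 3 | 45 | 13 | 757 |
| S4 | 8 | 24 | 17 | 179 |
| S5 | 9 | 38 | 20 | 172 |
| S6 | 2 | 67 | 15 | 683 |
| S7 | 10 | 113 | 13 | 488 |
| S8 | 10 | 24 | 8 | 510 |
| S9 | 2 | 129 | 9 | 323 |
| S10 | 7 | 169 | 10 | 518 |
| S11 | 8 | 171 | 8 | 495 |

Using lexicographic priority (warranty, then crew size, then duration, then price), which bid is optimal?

S8

First maximize warranty: best is 10, kept {S7, S8}.
Then minimize crew size: best is 8, kept {S8}.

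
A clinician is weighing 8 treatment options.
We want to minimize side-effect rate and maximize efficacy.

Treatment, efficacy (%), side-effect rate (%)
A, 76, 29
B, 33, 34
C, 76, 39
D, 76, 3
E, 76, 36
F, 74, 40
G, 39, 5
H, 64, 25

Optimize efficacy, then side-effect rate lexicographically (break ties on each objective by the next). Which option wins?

D

First maximize efficacy: best is 76, kept {A, C, D, E}.
Then minimize side-effect rate: best is 3, kept {D}.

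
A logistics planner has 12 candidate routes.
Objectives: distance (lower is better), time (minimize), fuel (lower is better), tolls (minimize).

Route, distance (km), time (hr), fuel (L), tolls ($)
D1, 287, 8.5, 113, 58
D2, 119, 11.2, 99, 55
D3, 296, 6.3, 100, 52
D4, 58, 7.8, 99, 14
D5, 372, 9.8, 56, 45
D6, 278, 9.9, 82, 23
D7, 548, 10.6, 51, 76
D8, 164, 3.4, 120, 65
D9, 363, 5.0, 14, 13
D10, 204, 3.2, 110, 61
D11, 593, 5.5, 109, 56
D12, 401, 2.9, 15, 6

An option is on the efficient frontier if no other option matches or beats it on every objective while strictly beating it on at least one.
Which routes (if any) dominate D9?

none

D1: worse on time (8.5 vs 5.0).
D2: worse on time (11.2 vs 5.0).
D3: worse on time (6.3 vs 5.0).
D4: worse on time (7.8 vs 5.0).
D5: worse on distance (372 vs 363).
D6: worse on time (9.9 vs 5.0).
D7: worse on distance (548 vs 363).
D8: worse on fuel (120 vs 14).
D10: worse on fuel (110 vs 14).
D11: worse on distance (593 vs 363).
D12: worse on distance (401 vs 363).
No option dominates D9.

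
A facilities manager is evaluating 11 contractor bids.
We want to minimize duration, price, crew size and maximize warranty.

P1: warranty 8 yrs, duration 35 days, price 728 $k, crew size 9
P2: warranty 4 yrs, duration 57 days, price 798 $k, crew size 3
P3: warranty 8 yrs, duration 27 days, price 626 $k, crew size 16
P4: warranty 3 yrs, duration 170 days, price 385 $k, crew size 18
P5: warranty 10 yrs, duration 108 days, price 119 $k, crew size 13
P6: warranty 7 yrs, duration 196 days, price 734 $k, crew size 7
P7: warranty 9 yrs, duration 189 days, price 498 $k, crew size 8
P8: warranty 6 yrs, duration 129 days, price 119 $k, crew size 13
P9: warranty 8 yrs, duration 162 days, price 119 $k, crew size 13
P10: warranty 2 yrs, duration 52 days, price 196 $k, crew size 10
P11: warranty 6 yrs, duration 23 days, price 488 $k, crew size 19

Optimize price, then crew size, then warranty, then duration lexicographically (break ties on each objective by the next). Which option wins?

P5

First minimize price: best is 119, kept {P5, P8, P9}.
Then minimize crew size: best is 13, kept {P5, P8, P9}.
Then maximize warranty: best is 10, kept {P5}.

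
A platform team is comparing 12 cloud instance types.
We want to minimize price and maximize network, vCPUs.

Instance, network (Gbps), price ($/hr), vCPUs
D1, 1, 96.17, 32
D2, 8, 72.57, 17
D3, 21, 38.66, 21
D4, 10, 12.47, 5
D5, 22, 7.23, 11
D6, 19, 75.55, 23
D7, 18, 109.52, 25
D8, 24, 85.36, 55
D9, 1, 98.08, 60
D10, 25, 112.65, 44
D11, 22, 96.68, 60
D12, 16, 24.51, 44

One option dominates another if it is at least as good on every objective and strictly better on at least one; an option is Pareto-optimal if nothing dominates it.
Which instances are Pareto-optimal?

D1: dominated by D8 (network 24≥1, price 85.36≤96.17, vCPUs 55≥32).
D2: dominated by D3 (network 21≥8, price 38.66≤72.57, vCPUs 21≥17).
D3: not dominated.
D4: dominated by D5 (network 22≥10, price 7.23≤12.47, vCPUs 11≥5).
D5: not dominated (best price).
D6: not dominated.
D7: dominated by D8 (network 24≥18, price 85.36≤109.52, vCPUs 55≥25).
D8: not dominated.
D9: dominated by D11 (network 22≥1, price 96.68≤98.08, vCPUs 60≥60).
D10: not dominated (best network).
D11: not dominated.
D12: not dominated.

D3, D5, D6, D8, D10, D11, D12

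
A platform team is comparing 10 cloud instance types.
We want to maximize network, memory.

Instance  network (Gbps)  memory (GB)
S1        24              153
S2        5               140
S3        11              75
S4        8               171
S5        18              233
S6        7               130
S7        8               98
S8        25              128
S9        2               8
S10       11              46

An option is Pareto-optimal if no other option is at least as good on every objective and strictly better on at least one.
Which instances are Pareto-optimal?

S1: not dominated.
S2: dominated by S1 (network 24≥5, memory 153≥140).
S3: dominated by S1 (network 24≥11, memory 153≥75).
S4: dominated by S5 (network 18≥8, memory 233≥171).
S5: not dominated (best memory).
S6: dominated by S1 (network 24≥7, memory 153≥130).
S7: dominated by S1 (network 24≥8, memory 153≥98).
S8: not dominated (best network).
S9: dominated by S1 (network 24≥2, memory 153≥8).
S10: dominated by S1 (network 24≥11, memory 153≥46).

S1, S5, S8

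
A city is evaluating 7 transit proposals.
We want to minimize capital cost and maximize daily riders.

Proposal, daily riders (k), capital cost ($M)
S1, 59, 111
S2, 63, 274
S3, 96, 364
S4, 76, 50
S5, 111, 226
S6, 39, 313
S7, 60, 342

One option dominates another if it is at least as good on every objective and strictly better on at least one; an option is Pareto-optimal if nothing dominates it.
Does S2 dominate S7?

S2 vs S7: daily riders 63≥60, capital cost 274≤342 — S2 is at least as good on every objective with at least one strict improvement.

Yes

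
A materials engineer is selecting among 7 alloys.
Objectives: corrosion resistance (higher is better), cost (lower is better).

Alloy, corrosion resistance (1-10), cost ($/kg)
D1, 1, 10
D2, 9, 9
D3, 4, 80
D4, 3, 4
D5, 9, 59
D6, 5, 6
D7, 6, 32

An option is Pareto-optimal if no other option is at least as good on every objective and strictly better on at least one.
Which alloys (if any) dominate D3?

D2: corrosion resistance 9≥4, cost 9≤80 — dominates D3.
D5: corrosion resistance 9≥4, cost 59≤80 — dominates D3.
D6: corrosion resistance 5≥4, cost 6≤80 — dominates D3.
D7: corrosion resistance 6≥4, cost 32≤80 — dominates D3.
Others (D1, D4) are each worse than D3 on at least one objective.

D2, D5, D6, D7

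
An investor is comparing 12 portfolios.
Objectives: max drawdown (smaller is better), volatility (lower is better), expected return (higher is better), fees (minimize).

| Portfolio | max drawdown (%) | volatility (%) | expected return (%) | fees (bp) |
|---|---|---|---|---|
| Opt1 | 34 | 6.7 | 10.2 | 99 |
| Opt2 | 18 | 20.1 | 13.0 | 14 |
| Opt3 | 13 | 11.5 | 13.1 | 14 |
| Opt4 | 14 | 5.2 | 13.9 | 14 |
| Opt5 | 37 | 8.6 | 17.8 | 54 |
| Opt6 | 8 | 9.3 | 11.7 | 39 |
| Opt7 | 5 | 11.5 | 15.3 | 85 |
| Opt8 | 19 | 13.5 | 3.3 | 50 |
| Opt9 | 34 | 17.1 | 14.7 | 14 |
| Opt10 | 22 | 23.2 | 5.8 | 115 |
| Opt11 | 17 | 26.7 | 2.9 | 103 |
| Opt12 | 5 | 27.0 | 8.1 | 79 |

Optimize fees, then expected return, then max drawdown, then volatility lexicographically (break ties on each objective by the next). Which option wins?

Opt9

First minimize fees: best is 14, kept {Opt2, Opt3, Opt4, Opt9}.
Then maximize expected return: best is 14.7, kept {Opt9}.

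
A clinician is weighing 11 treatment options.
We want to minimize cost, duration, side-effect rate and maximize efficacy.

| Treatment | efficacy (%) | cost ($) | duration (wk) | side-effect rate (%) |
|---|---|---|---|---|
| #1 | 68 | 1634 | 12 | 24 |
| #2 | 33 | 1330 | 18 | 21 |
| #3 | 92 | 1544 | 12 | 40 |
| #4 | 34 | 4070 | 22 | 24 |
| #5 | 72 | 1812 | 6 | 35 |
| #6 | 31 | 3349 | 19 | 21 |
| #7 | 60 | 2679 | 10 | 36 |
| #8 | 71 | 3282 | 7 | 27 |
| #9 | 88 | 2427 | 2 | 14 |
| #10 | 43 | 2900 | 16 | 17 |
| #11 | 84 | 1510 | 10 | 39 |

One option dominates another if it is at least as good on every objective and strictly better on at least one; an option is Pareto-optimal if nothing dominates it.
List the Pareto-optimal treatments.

#1: not dominated.
#2: not dominated (best cost).
#3: not dominated (best efficacy).
#4: dominated by #1 (efficacy 68≥34, cost 1634≤4070, duration 12≤22, side-effect rate 24≤24).
#5: not dominated.
#6: dominated by #2 (efficacy 33≥31, cost 1330≤3349, duration 18≤19, side-effect rate 21≤21).
#7: dominated by #5 (efficacy 72≥60, cost 1812≤2679, duration 6≤10, side-effect rate 35≤36).
#8: dominated by #9 (efficacy 88≥71, cost 2427≤3282, duration 2≤7, side-effect rate 14≤27).
#9: not dominated (best duration).
#10: dominated by #9 (efficacy 88≥43, cost 2427≤2900, duration 2≤16, side-effect rate 14≤17).
#11: not dominated.

#1, #2, #3, #5, #9, #11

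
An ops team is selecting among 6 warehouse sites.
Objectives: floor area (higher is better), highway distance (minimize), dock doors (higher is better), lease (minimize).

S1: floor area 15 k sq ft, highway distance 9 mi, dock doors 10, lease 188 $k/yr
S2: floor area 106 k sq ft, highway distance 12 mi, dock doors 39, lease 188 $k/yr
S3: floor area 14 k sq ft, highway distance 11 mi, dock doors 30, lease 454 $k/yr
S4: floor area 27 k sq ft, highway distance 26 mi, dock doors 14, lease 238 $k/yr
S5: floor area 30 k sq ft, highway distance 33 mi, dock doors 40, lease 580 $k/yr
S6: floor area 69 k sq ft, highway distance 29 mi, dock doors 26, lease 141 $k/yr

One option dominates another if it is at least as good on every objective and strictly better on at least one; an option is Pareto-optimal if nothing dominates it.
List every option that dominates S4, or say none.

S2: floor area 106≥27, highway distance 12≤26, dock doors 39≥14, lease 188≤238 — dominates S4.
Others (S1, S3, S5, S6) are each worse than S4 on at least one objective.

S2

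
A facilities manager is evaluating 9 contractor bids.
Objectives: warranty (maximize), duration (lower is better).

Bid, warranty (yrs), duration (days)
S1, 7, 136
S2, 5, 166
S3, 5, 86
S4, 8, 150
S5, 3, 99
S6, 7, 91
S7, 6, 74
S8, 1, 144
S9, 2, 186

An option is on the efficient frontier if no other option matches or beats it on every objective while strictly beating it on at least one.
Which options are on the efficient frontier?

S1: dominated by S6 (warranty 7≥7, duration 91≤136).
S2: dominated by S1 (warranty 7≥5, duration 136≤166).
S3: dominated by S7 (warranty 6≥5, duration 74≤86).
S4: not dominated (best warranty).
S5: dominated by S3 (warranty 5≥3, duration 86≤99).
S6: not dominated.
S7: not dominated (best duration).
S8: dominated by S1 (warranty 7≥1, duration 136≤144).
S9: dominated by S1 (warranty 7≥2, duration 136≤186).

S4, S6, S7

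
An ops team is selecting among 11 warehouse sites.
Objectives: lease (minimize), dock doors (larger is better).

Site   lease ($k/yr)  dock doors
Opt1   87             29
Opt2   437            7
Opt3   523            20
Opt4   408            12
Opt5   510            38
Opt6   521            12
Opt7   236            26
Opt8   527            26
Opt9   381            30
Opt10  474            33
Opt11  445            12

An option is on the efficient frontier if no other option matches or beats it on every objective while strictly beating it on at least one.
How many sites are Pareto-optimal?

Opt1: not dominated (best lease).
Opt2: dominated by Opt1 (lease 87≤437, dock doors 29≥7).
Opt3: dominated by Opt1 (lease 87≤523, dock doors 29≥20).
Opt4: dominated by Opt1 (lease 87≤408, dock doors 29≥12).
Opt5: not dominated (best dock doors).
Opt6: dominated by Opt1 (lease 87≤521, dock doors 29≥12).
Opt7: dominated by Opt1 (lease 87≤236, dock doors 29≥26).
Opt8: dominated by Opt1 (lease 87≤527, dock doors 29≥26).
Opt9: not dominated.
Opt10: not dominated.
Opt11: dominated by Opt1 (lease 87≤445, dock doors 29≥12).
Pareto-optimal: Opt1, Opt5, Opt9, Opt10 → 4.

4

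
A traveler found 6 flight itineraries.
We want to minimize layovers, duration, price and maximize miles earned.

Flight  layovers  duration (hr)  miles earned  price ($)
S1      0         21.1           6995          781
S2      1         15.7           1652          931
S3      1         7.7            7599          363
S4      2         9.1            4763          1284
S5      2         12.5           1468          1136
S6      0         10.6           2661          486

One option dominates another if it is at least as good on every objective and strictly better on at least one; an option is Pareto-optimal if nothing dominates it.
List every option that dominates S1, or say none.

S2: worse on layovers (1 vs 0).
S3: worse on layovers (1 vs 0).
S4: worse on layovers (2 vs 0).
S5: worse on layovers (2 vs 0).
S6: worse on miles earned (2661 vs 6995).
No option dominates S1.

none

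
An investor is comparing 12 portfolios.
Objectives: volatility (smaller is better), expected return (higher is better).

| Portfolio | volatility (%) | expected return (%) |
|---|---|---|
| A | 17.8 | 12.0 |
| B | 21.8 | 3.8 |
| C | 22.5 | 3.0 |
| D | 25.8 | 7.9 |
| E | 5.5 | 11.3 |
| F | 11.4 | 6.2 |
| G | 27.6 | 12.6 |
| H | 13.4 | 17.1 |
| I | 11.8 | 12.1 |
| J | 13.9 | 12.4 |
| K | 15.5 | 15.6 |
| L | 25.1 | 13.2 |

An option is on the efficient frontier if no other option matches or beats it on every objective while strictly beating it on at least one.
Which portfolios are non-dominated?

E, H, I

A: dominated by H (volatility 13.4≤17.8, expected return 17.1≥12.0).
B: dominated by A (volatility 17.8≤21.8, expected return 12.0≥3.8).
C: dominated by A (volatility 17.8≤22.5, expected return 12.0≥3.0).
D: dominated by A (volatility 17.8≤25.8, expected return 12.0≥7.9).
E: not dominated (best volatility).
F: dominated by E (volatility 5.5≤11.4, expected return 11.3≥6.2).
G: dominated by H (volatility 13.4≤27.6, expected return 17.1≥12.6).
H: not dominated (best expected return).
I: not dominated.
J: dominated by H (volatility 13.4≤13.9, expected return 17.1≥12.4).
K: dominated by H (volatility 13.4≤15.5, expected return 17.1≥15.6).
L: dominated by H (volatility 13.4≤25.1, expected return 17.1≥13.2).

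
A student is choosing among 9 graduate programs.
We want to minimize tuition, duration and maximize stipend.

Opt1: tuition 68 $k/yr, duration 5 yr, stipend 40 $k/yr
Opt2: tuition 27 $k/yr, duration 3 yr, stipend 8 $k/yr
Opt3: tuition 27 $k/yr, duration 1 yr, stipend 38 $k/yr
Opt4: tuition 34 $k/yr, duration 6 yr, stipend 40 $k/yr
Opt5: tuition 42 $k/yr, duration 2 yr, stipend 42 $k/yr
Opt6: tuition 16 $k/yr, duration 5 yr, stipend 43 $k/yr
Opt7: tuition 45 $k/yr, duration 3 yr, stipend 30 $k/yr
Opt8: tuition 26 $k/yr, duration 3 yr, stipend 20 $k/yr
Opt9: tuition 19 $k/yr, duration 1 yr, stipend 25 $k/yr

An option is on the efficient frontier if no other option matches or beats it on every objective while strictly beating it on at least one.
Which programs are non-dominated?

Opt3, Opt5, Opt6, Opt9

Opt1: dominated by Opt5 (tuition 42≤68, duration 2≤5, stipend 42≥40).
Opt2: dominated by Opt3 (tuition 27≤27, duration 1≤3, stipend 38≥8).
Opt3: not dominated.
Opt4: dominated by Opt6 (tuition 16≤34, duration 5≤6, stipend 43≥40).
Opt5: not dominated.
Opt6: not dominated (best tuition).
Opt7: dominated by Opt3 (tuition 27≤45, duration 1≤3, stipend 38≥30).
Opt8: dominated by Opt9 (tuition 19≤26, duration 1≤3, stipend 25≥20).
Opt9: not dominated.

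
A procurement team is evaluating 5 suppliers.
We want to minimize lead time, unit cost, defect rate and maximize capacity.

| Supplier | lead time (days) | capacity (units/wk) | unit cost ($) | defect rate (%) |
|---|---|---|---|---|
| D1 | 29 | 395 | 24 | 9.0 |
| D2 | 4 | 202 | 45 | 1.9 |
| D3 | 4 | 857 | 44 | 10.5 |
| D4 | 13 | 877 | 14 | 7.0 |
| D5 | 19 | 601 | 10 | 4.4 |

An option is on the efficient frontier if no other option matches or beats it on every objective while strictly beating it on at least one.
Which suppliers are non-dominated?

D2, D3, D4, D5

D1: dominated by D4 (lead time 13≤29, capacity 877≥395, unit cost 14≤24, defect rate 7.0≤9.0).
D2: not dominated (best defect rate).
D3: not dominated.
D4: not dominated (best capacity).
D5: not dominated (best unit cost).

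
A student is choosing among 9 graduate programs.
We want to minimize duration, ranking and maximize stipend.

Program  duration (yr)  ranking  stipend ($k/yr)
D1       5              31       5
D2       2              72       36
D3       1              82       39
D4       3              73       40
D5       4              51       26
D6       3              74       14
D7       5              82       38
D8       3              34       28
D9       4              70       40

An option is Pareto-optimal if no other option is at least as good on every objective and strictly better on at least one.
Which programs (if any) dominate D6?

D2: duration 2≤3, ranking 72≤74, stipend 36≥14 — dominates D6.
D4: duration 3≤3, ranking 73≤74, stipend 40≥14 — dominates D6.
D8: duration 3≤3, ranking 34≤74, stipend 28≥14 — dominates D6.
Others (D1, D3, D5, D7, D9) are each worse than D6 on at least one objective.

D2, D4, D8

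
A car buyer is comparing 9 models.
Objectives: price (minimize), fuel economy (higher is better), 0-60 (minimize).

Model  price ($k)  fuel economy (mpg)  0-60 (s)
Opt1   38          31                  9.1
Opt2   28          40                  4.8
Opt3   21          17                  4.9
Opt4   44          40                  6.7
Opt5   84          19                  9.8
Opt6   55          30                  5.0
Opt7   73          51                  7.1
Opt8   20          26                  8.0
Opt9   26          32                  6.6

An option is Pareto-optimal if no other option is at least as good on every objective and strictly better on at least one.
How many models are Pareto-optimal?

5

Opt1: dominated by Opt2 (price 28≤38, fuel economy 40≥31, 0-60 4.8≤9.1).
Opt2: not dominated (best 0-60).
Opt3: not dominated.
Opt4: dominated by Opt2 (price 28≤44, fuel economy 40≥40, 0-60 4.8≤6.7).
Opt5: dominated by Opt1 (price 38≤84, fuel economy 31≥19, 0-60 9.1≤9.8).
Opt6: dominated by Opt2 (price 28≤55, fuel economy 40≥30, 0-60 4.8≤5.0).
Opt7: not dominated (best fuel economy).
Opt8: not dominated (best price).
Opt9: not dominated.
Pareto-optimal: Opt2, Opt3, Opt7, Opt8, Opt9 → 5.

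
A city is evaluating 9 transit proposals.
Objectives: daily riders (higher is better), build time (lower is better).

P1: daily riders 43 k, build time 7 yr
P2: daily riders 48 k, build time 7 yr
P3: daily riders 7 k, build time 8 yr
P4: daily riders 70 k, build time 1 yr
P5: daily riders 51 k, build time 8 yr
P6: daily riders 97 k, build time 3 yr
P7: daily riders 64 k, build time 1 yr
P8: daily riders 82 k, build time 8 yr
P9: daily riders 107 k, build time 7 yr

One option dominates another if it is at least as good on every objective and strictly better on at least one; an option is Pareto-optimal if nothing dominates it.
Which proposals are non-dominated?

P4, P6, P9

P1: dominated by P2 (daily riders 48≥43, build time 7≤7).
P2: dominated by P4 (daily riders 70≥48, build time 1≤7).
P3: dominated by P1 (daily riders 43≥7, build time 7≤8).
P4: not dominated.
P5: dominated by P4 (daily riders 70≥51, build time 1≤8).
P6: not dominated.
P7: dominated by P4 (daily riders 70≥64, build time 1≤1).
P8: dominated by P6 (daily riders 97≥82, build time 3≤8).
P9: not dominated (best daily riders).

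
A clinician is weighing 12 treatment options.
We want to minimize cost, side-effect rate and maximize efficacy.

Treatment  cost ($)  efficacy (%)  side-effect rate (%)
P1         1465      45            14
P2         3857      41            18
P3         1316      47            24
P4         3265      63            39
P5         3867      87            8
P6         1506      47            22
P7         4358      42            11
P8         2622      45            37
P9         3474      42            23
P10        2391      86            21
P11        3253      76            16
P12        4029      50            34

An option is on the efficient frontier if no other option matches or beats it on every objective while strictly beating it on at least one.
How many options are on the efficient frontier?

6

P1: not dominated.
P2: dominated by P1 (cost 1465≤3857, efficacy 45≥41, side-effect rate 14≤18).
P3: not dominated (best cost).
P4: dominated by P10 (cost 2391≤3265, efficacy 86≥63, side-effect rate 21≤39).
P5: not dominated (best efficacy).
P6: not dominated.
P7: dominated by P5 (cost 3867≤4358, efficacy 87≥42, side-effect rate 8≤11).
P8: dominated by P1 (cost 1465≤2622, efficacy 45≥45, side-effect rate 14≤37).
P9: dominated by P1 (cost 1465≤3474, efficacy 45≥42, side-effect rate 14≤23).
P10: not dominated.
P11: not dominated.
P12: dominated by P5 (cost 3867≤4029, efficacy 87≥50, side-effect rate 8≤34).
Pareto-optimal: P1, P3, P5, P6, P10, P11 → 6.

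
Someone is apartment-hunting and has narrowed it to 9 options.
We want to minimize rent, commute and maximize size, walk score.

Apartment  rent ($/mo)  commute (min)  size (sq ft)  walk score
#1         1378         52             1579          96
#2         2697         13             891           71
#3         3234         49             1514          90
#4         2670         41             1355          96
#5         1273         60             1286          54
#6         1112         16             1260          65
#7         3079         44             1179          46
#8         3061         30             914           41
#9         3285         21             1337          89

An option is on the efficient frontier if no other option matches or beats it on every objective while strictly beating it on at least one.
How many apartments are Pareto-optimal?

#1: not dominated (best size).
#2: not dominated (best commute).
#3: not dominated.
#4: not dominated.
#5: not dominated.
#6: not dominated (best rent).
#7: dominated by #4 (rent 2670≤3079, commute 41≤44, size 1355≥1179, walk score 96≥46).
#8: dominated by #6 (rent 1112≤3061, commute 16≤30, size 1260≥914, walk score 65≥41).
#9: not dominated.
Pareto-optimal: #1, #2, #3, #4, #5, #6, #9 → 7.

7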